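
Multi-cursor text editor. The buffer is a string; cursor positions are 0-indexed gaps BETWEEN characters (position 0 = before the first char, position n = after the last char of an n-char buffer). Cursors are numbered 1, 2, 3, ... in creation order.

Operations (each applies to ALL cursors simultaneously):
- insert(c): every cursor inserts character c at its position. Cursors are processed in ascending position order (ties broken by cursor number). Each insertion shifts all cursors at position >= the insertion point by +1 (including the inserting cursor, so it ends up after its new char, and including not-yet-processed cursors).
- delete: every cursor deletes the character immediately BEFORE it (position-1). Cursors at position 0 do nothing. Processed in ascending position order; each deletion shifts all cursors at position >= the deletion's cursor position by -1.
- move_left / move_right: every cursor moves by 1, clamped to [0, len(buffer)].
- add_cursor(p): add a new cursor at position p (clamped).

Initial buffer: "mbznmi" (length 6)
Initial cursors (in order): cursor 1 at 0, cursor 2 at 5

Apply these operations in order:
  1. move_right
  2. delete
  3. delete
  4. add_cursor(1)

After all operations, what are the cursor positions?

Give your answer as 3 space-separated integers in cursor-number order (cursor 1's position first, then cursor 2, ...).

Answer: 0 3 1

Derivation:
After op 1 (move_right): buffer="mbznmi" (len 6), cursors c1@1 c2@6, authorship ......
After op 2 (delete): buffer="bznm" (len 4), cursors c1@0 c2@4, authorship ....
After op 3 (delete): buffer="bzn" (len 3), cursors c1@0 c2@3, authorship ...
After op 4 (add_cursor(1)): buffer="bzn" (len 3), cursors c1@0 c3@1 c2@3, authorship ...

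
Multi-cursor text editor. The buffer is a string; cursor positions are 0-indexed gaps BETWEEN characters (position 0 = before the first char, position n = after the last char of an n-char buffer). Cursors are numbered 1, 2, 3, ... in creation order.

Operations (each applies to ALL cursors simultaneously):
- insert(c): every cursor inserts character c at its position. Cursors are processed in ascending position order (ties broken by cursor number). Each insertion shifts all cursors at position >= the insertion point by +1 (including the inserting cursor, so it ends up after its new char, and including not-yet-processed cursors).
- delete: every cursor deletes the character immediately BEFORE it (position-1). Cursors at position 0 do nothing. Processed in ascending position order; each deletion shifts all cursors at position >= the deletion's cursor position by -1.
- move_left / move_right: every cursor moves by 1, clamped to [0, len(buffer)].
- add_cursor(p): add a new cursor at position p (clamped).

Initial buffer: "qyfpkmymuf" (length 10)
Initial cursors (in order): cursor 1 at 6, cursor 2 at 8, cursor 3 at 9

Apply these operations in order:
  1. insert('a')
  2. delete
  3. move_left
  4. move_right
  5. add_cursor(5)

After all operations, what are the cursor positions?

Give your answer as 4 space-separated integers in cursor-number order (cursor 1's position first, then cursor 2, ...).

Answer: 6 8 9 5

Derivation:
After op 1 (insert('a')): buffer="qyfpkmaymauaf" (len 13), cursors c1@7 c2@10 c3@12, authorship ......1..2.3.
After op 2 (delete): buffer="qyfpkmymuf" (len 10), cursors c1@6 c2@8 c3@9, authorship ..........
After op 3 (move_left): buffer="qyfpkmymuf" (len 10), cursors c1@5 c2@7 c3@8, authorship ..........
After op 4 (move_right): buffer="qyfpkmymuf" (len 10), cursors c1@6 c2@8 c3@9, authorship ..........
After op 5 (add_cursor(5)): buffer="qyfpkmymuf" (len 10), cursors c4@5 c1@6 c2@8 c3@9, authorship ..........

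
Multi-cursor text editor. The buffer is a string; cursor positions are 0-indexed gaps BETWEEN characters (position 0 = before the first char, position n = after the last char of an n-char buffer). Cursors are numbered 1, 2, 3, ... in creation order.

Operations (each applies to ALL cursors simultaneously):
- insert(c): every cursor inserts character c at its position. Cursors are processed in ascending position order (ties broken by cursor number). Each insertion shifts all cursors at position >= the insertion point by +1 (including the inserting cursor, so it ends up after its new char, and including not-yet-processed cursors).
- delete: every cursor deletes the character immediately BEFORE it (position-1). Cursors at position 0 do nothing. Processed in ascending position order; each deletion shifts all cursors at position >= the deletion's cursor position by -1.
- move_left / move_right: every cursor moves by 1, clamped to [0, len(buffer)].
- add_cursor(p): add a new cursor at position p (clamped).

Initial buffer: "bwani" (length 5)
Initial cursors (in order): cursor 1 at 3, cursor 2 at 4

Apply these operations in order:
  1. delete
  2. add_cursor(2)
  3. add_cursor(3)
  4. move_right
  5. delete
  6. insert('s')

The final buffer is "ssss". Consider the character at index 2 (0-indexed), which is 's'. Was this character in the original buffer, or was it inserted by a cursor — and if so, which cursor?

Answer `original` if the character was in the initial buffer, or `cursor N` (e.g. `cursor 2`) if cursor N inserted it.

Answer: cursor 3

Derivation:
After op 1 (delete): buffer="bwi" (len 3), cursors c1@2 c2@2, authorship ...
After op 2 (add_cursor(2)): buffer="bwi" (len 3), cursors c1@2 c2@2 c3@2, authorship ...
After op 3 (add_cursor(3)): buffer="bwi" (len 3), cursors c1@2 c2@2 c3@2 c4@3, authorship ...
After op 4 (move_right): buffer="bwi" (len 3), cursors c1@3 c2@3 c3@3 c4@3, authorship ...
After op 5 (delete): buffer="" (len 0), cursors c1@0 c2@0 c3@0 c4@0, authorship 
After op 6 (insert('s')): buffer="ssss" (len 4), cursors c1@4 c2@4 c3@4 c4@4, authorship 1234
Authorship (.=original, N=cursor N): 1 2 3 4
Index 2: author = 3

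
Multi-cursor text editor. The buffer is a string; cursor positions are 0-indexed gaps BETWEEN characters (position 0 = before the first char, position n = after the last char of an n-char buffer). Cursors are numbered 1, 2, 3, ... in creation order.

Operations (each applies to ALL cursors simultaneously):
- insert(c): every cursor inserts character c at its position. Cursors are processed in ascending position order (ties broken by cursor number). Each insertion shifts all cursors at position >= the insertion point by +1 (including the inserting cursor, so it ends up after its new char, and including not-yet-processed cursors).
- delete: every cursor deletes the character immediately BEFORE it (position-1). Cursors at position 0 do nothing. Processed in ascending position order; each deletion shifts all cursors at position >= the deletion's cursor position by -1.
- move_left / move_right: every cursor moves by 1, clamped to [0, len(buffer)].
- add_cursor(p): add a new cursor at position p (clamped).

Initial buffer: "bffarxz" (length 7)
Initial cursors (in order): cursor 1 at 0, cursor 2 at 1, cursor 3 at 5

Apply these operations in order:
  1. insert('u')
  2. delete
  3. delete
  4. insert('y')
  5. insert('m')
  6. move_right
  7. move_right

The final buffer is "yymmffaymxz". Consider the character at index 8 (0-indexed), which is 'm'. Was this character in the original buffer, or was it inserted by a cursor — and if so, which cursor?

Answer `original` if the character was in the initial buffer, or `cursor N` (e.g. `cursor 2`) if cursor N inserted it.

Answer: cursor 3

Derivation:
After op 1 (insert('u')): buffer="ubuffaruxz" (len 10), cursors c1@1 c2@3 c3@8, authorship 1.2....3..
After op 2 (delete): buffer="bffarxz" (len 7), cursors c1@0 c2@1 c3@5, authorship .......
After op 3 (delete): buffer="ffaxz" (len 5), cursors c1@0 c2@0 c3@3, authorship .....
After op 4 (insert('y')): buffer="yyffayxz" (len 8), cursors c1@2 c2@2 c3@6, authorship 12...3..
After op 5 (insert('m')): buffer="yymmffaymxz" (len 11), cursors c1@4 c2@4 c3@9, authorship 1212...33..
After op 6 (move_right): buffer="yymmffaymxz" (len 11), cursors c1@5 c2@5 c3@10, authorship 1212...33..
After op 7 (move_right): buffer="yymmffaymxz" (len 11), cursors c1@6 c2@6 c3@11, authorship 1212...33..
Authorship (.=original, N=cursor N): 1 2 1 2 . . . 3 3 . .
Index 8: author = 3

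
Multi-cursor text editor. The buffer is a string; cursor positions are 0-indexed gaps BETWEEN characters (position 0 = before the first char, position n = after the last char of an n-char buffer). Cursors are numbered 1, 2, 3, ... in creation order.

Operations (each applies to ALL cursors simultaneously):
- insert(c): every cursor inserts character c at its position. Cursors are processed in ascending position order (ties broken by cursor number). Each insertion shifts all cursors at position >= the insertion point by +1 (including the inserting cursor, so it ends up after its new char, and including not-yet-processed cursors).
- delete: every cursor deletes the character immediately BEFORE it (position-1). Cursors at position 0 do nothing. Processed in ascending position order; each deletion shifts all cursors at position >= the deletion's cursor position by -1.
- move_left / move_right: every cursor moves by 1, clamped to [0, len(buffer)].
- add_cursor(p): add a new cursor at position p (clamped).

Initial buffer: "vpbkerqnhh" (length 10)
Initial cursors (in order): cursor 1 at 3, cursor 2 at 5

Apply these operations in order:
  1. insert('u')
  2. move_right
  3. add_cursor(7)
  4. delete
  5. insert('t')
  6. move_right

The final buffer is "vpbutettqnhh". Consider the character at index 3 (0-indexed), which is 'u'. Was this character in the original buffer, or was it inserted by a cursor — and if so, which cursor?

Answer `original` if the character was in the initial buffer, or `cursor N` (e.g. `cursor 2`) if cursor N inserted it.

Answer: cursor 1

Derivation:
After op 1 (insert('u')): buffer="vpbukeurqnhh" (len 12), cursors c1@4 c2@7, authorship ...1..2.....
After op 2 (move_right): buffer="vpbukeurqnhh" (len 12), cursors c1@5 c2@8, authorship ...1..2.....
After op 3 (add_cursor(7)): buffer="vpbukeurqnhh" (len 12), cursors c1@5 c3@7 c2@8, authorship ...1..2.....
After op 4 (delete): buffer="vpbueqnhh" (len 9), cursors c1@4 c2@5 c3@5, authorship ...1.....
After op 5 (insert('t')): buffer="vpbutettqnhh" (len 12), cursors c1@5 c2@8 c3@8, authorship ...11.23....
After op 6 (move_right): buffer="vpbutettqnhh" (len 12), cursors c1@6 c2@9 c3@9, authorship ...11.23....
Authorship (.=original, N=cursor N): . . . 1 1 . 2 3 . . . .
Index 3: author = 1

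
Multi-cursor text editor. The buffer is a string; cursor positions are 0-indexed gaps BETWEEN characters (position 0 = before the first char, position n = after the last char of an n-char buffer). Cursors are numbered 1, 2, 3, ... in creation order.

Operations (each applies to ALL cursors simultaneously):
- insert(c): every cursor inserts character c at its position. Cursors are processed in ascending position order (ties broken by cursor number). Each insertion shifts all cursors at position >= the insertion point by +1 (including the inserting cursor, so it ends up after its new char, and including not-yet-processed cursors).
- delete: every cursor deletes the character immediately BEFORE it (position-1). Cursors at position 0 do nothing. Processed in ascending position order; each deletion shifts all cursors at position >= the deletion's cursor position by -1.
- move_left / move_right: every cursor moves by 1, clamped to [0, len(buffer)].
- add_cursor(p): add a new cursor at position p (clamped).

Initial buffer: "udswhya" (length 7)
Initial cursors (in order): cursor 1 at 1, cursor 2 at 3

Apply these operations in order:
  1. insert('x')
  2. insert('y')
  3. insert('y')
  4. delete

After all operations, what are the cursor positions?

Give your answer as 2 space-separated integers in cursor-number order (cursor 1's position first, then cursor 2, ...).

Answer: 3 7

Derivation:
After op 1 (insert('x')): buffer="uxdsxwhya" (len 9), cursors c1@2 c2@5, authorship .1..2....
After op 2 (insert('y')): buffer="uxydsxywhya" (len 11), cursors c1@3 c2@7, authorship .11..22....
After op 3 (insert('y')): buffer="uxyydsxyywhya" (len 13), cursors c1@4 c2@9, authorship .111..222....
After op 4 (delete): buffer="uxydsxywhya" (len 11), cursors c1@3 c2@7, authorship .11..22....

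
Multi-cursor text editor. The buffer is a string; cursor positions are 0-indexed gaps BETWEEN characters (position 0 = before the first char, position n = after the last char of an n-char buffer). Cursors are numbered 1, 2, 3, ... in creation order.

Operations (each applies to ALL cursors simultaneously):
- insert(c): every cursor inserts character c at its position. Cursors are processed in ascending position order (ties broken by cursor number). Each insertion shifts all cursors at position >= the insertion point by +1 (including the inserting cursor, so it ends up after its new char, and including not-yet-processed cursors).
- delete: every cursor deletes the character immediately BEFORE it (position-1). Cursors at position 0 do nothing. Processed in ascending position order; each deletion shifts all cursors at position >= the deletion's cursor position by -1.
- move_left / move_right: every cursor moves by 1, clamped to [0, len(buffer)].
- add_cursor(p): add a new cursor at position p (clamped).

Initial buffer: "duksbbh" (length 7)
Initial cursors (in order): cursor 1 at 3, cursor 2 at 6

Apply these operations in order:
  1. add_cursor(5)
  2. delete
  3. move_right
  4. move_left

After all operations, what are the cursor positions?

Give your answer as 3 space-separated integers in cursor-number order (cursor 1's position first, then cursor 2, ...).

After op 1 (add_cursor(5)): buffer="duksbbh" (len 7), cursors c1@3 c3@5 c2@6, authorship .......
After op 2 (delete): buffer="dush" (len 4), cursors c1@2 c2@3 c3@3, authorship ....
After op 3 (move_right): buffer="dush" (len 4), cursors c1@3 c2@4 c3@4, authorship ....
After op 4 (move_left): buffer="dush" (len 4), cursors c1@2 c2@3 c3@3, authorship ....

Answer: 2 3 3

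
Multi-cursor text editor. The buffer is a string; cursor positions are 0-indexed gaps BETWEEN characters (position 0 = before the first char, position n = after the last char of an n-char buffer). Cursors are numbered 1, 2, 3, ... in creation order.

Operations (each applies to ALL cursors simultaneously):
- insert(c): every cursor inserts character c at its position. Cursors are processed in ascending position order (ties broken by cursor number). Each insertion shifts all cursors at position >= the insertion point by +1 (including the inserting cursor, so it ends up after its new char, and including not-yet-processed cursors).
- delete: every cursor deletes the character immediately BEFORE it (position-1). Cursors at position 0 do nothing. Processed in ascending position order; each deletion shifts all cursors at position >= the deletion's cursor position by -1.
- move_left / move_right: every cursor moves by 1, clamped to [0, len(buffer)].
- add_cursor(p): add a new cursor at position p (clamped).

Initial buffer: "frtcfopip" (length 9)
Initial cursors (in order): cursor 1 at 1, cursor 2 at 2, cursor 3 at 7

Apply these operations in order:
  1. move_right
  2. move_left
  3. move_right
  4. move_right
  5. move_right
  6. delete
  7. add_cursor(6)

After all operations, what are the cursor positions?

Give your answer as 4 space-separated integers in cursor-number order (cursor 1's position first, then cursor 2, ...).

Answer: 3 3 6 6

Derivation:
After op 1 (move_right): buffer="frtcfopip" (len 9), cursors c1@2 c2@3 c3@8, authorship .........
After op 2 (move_left): buffer="frtcfopip" (len 9), cursors c1@1 c2@2 c3@7, authorship .........
After op 3 (move_right): buffer="frtcfopip" (len 9), cursors c1@2 c2@3 c3@8, authorship .........
After op 4 (move_right): buffer="frtcfopip" (len 9), cursors c1@3 c2@4 c3@9, authorship .........
After op 5 (move_right): buffer="frtcfopip" (len 9), cursors c1@4 c2@5 c3@9, authorship .........
After op 6 (delete): buffer="frtopi" (len 6), cursors c1@3 c2@3 c3@6, authorship ......
After op 7 (add_cursor(6)): buffer="frtopi" (len 6), cursors c1@3 c2@3 c3@6 c4@6, authorship ......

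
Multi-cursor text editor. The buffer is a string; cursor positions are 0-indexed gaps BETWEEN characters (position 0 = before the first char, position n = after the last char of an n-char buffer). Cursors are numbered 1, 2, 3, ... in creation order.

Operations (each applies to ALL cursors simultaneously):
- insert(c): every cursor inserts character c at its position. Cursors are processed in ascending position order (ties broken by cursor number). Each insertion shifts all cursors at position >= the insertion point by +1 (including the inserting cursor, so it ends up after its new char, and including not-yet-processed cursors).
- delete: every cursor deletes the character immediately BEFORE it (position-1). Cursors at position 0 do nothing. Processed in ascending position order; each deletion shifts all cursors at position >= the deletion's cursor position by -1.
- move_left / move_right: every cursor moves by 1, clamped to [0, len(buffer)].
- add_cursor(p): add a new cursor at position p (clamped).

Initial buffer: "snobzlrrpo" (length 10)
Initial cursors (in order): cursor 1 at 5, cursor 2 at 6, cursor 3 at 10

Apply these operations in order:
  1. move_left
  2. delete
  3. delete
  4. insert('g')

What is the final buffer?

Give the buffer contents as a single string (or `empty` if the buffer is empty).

Answer: sgglrgo

Derivation:
After op 1 (move_left): buffer="snobzlrrpo" (len 10), cursors c1@4 c2@5 c3@9, authorship ..........
After op 2 (delete): buffer="snolrro" (len 7), cursors c1@3 c2@3 c3@6, authorship .......
After op 3 (delete): buffer="slro" (len 4), cursors c1@1 c2@1 c3@3, authorship ....
After op 4 (insert('g')): buffer="sgglrgo" (len 7), cursors c1@3 c2@3 c3@6, authorship .12..3.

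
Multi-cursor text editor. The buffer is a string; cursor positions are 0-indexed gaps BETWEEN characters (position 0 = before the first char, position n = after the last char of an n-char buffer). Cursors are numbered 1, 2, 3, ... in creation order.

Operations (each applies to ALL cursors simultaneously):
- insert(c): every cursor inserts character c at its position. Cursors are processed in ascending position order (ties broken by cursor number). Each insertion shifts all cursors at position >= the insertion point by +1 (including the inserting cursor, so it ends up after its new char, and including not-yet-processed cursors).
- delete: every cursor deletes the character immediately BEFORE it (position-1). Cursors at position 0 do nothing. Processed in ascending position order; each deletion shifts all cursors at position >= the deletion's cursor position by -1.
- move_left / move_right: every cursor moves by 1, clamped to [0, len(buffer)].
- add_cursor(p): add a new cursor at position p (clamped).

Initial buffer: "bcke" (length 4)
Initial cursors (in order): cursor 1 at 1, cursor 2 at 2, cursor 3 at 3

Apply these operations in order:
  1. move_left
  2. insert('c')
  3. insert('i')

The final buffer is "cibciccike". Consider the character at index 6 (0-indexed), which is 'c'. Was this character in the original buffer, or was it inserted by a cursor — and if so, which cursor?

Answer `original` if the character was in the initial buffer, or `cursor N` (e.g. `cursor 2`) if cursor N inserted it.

Answer: cursor 3

Derivation:
After op 1 (move_left): buffer="bcke" (len 4), cursors c1@0 c2@1 c3@2, authorship ....
After op 2 (insert('c')): buffer="cbcccke" (len 7), cursors c1@1 c2@3 c3@5, authorship 1.2.3..
After op 3 (insert('i')): buffer="cibciccike" (len 10), cursors c1@2 c2@5 c3@8, authorship 11.22.33..
Authorship (.=original, N=cursor N): 1 1 . 2 2 . 3 3 . .
Index 6: author = 3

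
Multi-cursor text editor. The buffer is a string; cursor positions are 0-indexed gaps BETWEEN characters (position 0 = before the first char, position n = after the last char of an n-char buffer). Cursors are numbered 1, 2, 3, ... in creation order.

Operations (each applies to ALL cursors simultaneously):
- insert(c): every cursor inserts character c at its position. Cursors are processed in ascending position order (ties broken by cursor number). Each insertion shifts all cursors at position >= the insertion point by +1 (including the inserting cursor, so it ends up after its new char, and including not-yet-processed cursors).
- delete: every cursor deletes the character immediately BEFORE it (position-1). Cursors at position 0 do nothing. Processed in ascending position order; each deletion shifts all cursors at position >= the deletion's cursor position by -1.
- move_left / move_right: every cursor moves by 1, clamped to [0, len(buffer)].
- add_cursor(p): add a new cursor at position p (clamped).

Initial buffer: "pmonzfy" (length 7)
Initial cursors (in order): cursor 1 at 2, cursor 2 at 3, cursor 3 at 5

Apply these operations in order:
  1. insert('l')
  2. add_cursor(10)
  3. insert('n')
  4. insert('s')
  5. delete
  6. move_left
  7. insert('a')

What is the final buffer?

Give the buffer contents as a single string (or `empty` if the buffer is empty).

After op 1 (insert('l')): buffer="pmlolnzlfy" (len 10), cursors c1@3 c2@5 c3@8, authorship ..1.2..3..
After op 2 (add_cursor(10)): buffer="pmlolnzlfy" (len 10), cursors c1@3 c2@5 c3@8 c4@10, authorship ..1.2..3..
After op 3 (insert('n')): buffer="pmlnolnnzlnfyn" (len 14), cursors c1@4 c2@7 c3@11 c4@14, authorship ..11.22..33..4
After op 4 (insert('s')): buffer="pmlnsolnsnzlnsfyns" (len 18), cursors c1@5 c2@9 c3@14 c4@18, authorship ..111.222..333..44
After op 5 (delete): buffer="pmlnolnnzlnfyn" (len 14), cursors c1@4 c2@7 c3@11 c4@14, authorship ..11.22..33..4
After op 6 (move_left): buffer="pmlnolnnzlnfyn" (len 14), cursors c1@3 c2@6 c3@10 c4@13, authorship ..11.22..33..4
After op 7 (insert('a')): buffer="pmlanolannzlanfyan" (len 18), cursors c1@4 c2@8 c3@13 c4@17, authorship ..111.222..333..44

Answer: pmlanolannzlanfyan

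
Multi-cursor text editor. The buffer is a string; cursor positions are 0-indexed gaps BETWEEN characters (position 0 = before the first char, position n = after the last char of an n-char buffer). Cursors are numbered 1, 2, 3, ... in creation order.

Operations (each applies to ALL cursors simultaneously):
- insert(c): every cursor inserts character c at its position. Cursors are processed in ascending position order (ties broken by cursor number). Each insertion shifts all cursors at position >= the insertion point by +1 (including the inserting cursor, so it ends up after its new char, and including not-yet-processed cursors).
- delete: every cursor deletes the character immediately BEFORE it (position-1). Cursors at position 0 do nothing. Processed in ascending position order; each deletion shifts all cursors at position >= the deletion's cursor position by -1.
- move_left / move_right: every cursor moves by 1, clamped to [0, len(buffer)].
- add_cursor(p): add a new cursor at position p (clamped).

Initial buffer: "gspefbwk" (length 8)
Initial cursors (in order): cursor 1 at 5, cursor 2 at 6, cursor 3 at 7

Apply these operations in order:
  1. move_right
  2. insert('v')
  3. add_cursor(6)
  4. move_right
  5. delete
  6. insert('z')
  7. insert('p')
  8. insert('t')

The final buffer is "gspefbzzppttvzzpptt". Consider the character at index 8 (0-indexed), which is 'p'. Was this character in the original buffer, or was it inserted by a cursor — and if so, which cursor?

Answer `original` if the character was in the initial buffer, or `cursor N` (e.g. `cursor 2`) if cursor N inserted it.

Answer: cursor 1

Derivation:
After op 1 (move_right): buffer="gspefbwk" (len 8), cursors c1@6 c2@7 c3@8, authorship ........
After op 2 (insert('v')): buffer="gspefbvwvkv" (len 11), cursors c1@7 c2@9 c3@11, authorship ......1.2.3
After op 3 (add_cursor(6)): buffer="gspefbvwvkv" (len 11), cursors c4@6 c1@7 c2@9 c3@11, authorship ......1.2.3
After op 4 (move_right): buffer="gspefbvwvkv" (len 11), cursors c4@7 c1@8 c2@10 c3@11, authorship ......1.2.3
After op 5 (delete): buffer="gspefbv" (len 7), cursors c1@6 c4@6 c2@7 c3@7, authorship ......2
After op 6 (insert('z')): buffer="gspefbzzvzz" (len 11), cursors c1@8 c4@8 c2@11 c3@11, authorship ......14223
After op 7 (insert('p')): buffer="gspefbzzppvzzpp" (len 15), cursors c1@10 c4@10 c2@15 c3@15, authorship ......141422323
After op 8 (insert('t')): buffer="gspefbzzppttvzzpptt" (len 19), cursors c1@12 c4@12 c2@19 c3@19, authorship ......1414142232323
Authorship (.=original, N=cursor N): . . . . . . 1 4 1 4 1 4 2 2 3 2 3 2 3
Index 8: author = 1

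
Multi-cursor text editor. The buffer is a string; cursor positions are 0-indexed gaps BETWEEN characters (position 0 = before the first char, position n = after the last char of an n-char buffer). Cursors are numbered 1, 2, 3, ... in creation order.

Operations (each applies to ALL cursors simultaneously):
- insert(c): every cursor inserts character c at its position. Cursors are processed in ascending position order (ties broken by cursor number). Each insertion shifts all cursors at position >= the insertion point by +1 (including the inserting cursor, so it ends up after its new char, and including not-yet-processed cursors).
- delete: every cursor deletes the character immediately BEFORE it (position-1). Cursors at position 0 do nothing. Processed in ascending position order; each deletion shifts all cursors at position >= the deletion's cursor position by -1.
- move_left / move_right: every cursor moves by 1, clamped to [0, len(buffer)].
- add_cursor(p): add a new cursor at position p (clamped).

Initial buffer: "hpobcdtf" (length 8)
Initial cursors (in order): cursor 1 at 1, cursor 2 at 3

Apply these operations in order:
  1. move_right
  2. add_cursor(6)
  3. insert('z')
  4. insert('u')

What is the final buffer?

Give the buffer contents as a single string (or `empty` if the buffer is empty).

After op 1 (move_right): buffer="hpobcdtf" (len 8), cursors c1@2 c2@4, authorship ........
After op 2 (add_cursor(6)): buffer="hpobcdtf" (len 8), cursors c1@2 c2@4 c3@6, authorship ........
After op 3 (insert('z')): buffer="hpzobzcdztf" (len 11), cursors c1@3 c2@6 c3@9, authorship ..1..2..3..
After op 4 (insert('u')): buffer="hpzuobzucdzutf" (len 14), cursors c1@4 c2@8 c3@12, authorship ..11..22..33..

Answer: hpzuobzucdzutf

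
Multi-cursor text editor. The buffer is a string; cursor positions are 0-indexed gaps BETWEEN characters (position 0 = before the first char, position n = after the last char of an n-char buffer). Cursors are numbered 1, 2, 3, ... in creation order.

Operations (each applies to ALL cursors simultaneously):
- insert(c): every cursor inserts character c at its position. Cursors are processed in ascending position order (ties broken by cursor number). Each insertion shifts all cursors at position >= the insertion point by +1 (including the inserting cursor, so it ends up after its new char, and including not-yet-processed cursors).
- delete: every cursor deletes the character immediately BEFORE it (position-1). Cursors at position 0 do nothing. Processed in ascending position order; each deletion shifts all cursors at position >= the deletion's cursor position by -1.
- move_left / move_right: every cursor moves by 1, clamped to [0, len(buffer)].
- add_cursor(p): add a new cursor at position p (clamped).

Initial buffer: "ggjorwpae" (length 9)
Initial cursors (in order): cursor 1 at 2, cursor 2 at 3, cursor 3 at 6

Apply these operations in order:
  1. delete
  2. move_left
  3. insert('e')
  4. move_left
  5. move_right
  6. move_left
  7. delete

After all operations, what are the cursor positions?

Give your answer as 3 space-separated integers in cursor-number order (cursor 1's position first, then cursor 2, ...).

After op 1 (delete): buffer="gorpae" (len 6), cursors c1@1 c2@1 c3@3, authorship ......
After op 2 (move_left): buffer="gorpae" (len 6), cursors c1@0 c2@0 c3@2, authorship ......
After op 3 (insert('e')): buffer="eegoerpae" (len 9), cursors c1@2 c2@2 c3@5, authorship 12..3....
After op 4 (move_left): buffer="eegoerpae" (len 9), cursors c1@1 c2@1 c3@4, authorship 12..3....
After op 5 (move_right): buffer="eegoerpae" (len 9), cursors c1@2 c2@2 c3@5, authorship 12..3....
After op 6 (move_left): buffer="eegoerpae" (len 9), cursors c1@1 c2@1 c3@4, authorship 12..3....
After op 7 (delete): buffer="egerpae" (len 7), cursors c1@0 c2@0 c3@2, authorship 2.3....

Answer: 0 0 2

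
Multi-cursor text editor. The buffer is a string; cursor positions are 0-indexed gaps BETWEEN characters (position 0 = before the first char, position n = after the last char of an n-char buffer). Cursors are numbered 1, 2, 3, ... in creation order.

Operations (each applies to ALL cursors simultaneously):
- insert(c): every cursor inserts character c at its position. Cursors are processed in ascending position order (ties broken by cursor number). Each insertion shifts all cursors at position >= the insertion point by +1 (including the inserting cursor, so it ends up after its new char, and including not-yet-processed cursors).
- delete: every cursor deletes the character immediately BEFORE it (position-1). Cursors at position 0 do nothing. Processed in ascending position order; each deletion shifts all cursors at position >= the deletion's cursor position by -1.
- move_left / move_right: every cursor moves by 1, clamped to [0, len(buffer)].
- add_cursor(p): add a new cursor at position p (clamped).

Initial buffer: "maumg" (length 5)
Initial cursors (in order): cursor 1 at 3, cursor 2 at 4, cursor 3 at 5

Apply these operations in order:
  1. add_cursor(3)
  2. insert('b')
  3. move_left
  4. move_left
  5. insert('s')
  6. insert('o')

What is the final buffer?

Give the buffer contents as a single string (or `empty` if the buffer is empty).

After op 1 (add_cursor(3)): buffer="maumg" (len 5), cursors c1@3 c4@3 c2@4 c3@5, authorship .....
After op 2 (insert('b')): buffer="maubbmbgb" (len 9), cursors c1@5 c4@5 c2@7 c3@9, authorship ...14.2.3
After op 3 (move_left): buffer="maubbmbgb" (len 9), cursors c1@4 c4@4 c2@6 c3@8, authorship ...14.2.3
After op 4 (move_left): buffer="maubbmbgb" (len 9), cursors c1@3 c4@3 c2@5 c3@7, authorship ...14.2.3
After op 5 (insert('s')): buffer="maussbbsmbsgb" (len 13), cursors c1@5 c4@5 c2@8 c3@11, authorship ...14142.23.3
After op 6 (insert('o')): buffer="maussoobbsombsogb" (len 17), cursors c1@7 c4@7 c2@11 c3@15, authorship ...14141422.233.3

Answer: maussoobbsombsogb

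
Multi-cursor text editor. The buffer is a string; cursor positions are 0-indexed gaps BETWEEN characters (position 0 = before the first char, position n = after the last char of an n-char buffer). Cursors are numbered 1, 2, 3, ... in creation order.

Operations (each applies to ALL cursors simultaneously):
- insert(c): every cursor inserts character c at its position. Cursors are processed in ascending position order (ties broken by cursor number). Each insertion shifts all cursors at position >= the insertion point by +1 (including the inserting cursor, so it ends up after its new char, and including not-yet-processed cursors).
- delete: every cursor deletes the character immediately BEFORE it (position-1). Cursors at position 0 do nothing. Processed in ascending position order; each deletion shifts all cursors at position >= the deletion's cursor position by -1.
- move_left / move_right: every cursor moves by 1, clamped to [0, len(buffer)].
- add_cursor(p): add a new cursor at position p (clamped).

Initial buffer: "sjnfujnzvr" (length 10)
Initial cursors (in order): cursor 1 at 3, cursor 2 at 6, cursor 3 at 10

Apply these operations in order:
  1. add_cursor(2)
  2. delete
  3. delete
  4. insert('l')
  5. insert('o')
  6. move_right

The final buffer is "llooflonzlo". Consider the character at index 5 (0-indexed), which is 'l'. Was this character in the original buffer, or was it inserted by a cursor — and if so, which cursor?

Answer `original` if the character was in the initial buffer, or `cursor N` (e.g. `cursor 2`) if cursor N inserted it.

Answer: cursor 2

Derivation:
After op 1 (add_cursor(2)): buffer="sjnfujnzvr" (len 10), cursors c4@2 c1@3 c2@6 c3@10, authorship ..........
After op 2 (delete): buffer="sfunzv" (len 6), cursors c1@1 c4@1 c2@3 c3@6, authorship ......
After op 3 (delete): buffer="fnz" (len 3), cursors c1@0 c4@0 c2@1 c3@3, authorship ...
After op 4 (insert('l')): buffer="llflnzl" (len 7), cursors c1@2 c4@2 c2@4 c3@7, authorship 14.2..3
After op 5 (insert('o')): buffer="llooflonzlo" (len 11), cursors c1@4 c4@4 c2@7 c3@11, authorship 1414.22..33
After op 6 (move_right): buffer="llooflonzlo" (len 11), cursors c1@5 c4@5 c2@8 c3@11, authorship 1414.22..33
Authorship (.=original, N=cursor N): 1 4 1 4 . 2 2 . . 3 3
Index 5: author = 2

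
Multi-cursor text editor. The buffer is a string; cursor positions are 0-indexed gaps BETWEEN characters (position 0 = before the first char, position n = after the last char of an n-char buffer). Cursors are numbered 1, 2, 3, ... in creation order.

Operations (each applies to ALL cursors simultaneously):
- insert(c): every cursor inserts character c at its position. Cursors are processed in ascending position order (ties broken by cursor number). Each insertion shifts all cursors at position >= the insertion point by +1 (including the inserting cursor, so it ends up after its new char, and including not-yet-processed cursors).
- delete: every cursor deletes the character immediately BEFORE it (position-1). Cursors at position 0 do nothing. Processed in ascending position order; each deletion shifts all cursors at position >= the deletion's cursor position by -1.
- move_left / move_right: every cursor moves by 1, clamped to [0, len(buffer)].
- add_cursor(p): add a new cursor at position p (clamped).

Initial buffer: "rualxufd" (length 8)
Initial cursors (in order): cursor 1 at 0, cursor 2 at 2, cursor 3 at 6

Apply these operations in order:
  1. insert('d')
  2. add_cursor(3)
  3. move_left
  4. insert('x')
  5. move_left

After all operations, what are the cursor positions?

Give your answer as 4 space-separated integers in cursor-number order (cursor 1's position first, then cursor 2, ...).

After op 1 (insert('d')): buffer="drudalxudfd" (len 11), cursors c1@1 c2@4 c3@9, authorship 1..2....3..
After op 2 (add_cursor(3)): buffer="drudalxudfd" (len 11), cursors c1@1 c4@3 c2@4 c3@9, authorship 1..2....3..
After op 3 (move_left): buffer="drudalxudfd" (len 11), cursors c1@0 c4@2 c2@3 c3@8, authorship 1..2....3..
After op 4 (insert('x')): buffer="xdrxuxdalxuxdfd" (len 15), cursors c1@1 c4@4 c2@6 c3@12, authorship 11.4.22....33..
After op 5 (move_left): buffer="xdrxuxdalxuxdfd" (len 15), cursors c1@0 c4@3 c2@5 c3@11, authorship 11.4.22....33..

Answer: 0 5 11 3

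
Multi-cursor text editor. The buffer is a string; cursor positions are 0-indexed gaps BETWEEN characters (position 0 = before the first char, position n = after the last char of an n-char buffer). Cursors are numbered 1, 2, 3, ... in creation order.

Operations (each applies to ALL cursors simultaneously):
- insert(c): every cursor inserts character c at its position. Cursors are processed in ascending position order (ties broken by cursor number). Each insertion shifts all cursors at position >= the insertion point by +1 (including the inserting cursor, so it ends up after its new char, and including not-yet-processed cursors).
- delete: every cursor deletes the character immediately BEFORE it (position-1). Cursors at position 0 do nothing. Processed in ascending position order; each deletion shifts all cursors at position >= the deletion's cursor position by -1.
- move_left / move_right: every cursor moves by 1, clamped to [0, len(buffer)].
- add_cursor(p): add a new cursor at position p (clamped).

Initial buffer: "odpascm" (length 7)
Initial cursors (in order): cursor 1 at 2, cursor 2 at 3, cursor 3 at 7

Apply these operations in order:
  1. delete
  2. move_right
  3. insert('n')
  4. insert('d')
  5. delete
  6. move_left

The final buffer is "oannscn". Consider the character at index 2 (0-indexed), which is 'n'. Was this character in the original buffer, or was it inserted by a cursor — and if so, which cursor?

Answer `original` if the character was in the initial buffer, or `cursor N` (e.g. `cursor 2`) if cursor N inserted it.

After op 1 (delete): buffer="oasc" (len 4), cursors c1@1 c2@1 c3@4, authorship ....
After op 2 (move_right): buffer="oasc" (len 4), cursors c1@2 c2@2 c3@4, authorship ....
After op 3 (insert('n')): buffer="oannscn" (len 7), cursors c1@4 c2@4 c3@7, authorship ..12..3
After op 4 (insert('d')): buffer="oannddscnd" (len 10), cursors c1@6 c2@6 c3@10, authorship ..1212..33
After op 5 (delete): buffer="oannscn" (len 7), cursors c1@4 c2@4 c3@7, authorship ..12..3
After op 6 (move_left): buffer="oannscn" (len 7), cursors c1@3 c2@3 c3@6, authorship ..12..3
Authorship (.=original, N=cursor N): . . 1 2 . . 3
Index 2: author = 1

Answer: cursor 1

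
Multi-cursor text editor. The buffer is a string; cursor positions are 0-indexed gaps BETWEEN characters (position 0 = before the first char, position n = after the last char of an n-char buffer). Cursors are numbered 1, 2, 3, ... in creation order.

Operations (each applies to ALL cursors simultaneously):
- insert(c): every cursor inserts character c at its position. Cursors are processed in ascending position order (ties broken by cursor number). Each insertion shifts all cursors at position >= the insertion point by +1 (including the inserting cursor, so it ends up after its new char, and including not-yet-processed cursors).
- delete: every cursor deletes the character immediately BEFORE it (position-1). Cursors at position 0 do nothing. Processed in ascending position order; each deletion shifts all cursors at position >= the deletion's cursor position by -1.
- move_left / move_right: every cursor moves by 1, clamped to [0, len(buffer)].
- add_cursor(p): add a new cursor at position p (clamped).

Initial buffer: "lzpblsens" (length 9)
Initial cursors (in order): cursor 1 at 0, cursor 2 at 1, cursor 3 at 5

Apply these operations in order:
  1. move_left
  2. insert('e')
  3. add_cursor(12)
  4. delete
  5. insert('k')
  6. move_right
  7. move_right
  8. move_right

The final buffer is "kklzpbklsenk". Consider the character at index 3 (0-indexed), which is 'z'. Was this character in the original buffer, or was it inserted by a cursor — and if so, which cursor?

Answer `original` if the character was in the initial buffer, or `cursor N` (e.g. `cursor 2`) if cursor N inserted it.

After op 1 (move_left): buffer="lzpblsens" (len 9), cursors c1@0 c2@0 c3@4, authorship .........
After op 2 (insert('e')): buffer="eelzpbelsens" (len 12), cursors c1@2 c2@2 c3@7, authorship 12....3.....
After op 3 (add_cursor(12)): buffer="eelzpbelsens" (len 12), cursors c1@2 c2@2 c3@7 c4@12, authorship 12....3.....
After op 4 (delete): buffer="lzpblsen" (len 8), cursors c1@0 c2@0 c3@4 c4@8, authorship ........
After op 5 (insert('k')): buffer="kklzpbklsenk" (len 12), cursors c1@2 c2@2 c3@7 c4@12, authorship 12....3....4
After op 6 (move_right): buffer="kklzpbklsenk" (len 12), cursors c1@3 c2@3 c3@8 c4@12, authorship 12....3....4
After op 7 (move_right): buffer="kklzpbklsenk" (len 12), cursors c1@4 c2@4 c3@9 c4@12, authorship 12....3....4
After op 8 (move_right): buffer="kklzpbklsenk" (len 12), cursors c1@5 c2@5 c3@10 c4@12, authorship 12....3....4
Authorship (.=original, N=cursor N): 1 2 . . . . 3 . . . . 4
Index 3: author = original

Answer: original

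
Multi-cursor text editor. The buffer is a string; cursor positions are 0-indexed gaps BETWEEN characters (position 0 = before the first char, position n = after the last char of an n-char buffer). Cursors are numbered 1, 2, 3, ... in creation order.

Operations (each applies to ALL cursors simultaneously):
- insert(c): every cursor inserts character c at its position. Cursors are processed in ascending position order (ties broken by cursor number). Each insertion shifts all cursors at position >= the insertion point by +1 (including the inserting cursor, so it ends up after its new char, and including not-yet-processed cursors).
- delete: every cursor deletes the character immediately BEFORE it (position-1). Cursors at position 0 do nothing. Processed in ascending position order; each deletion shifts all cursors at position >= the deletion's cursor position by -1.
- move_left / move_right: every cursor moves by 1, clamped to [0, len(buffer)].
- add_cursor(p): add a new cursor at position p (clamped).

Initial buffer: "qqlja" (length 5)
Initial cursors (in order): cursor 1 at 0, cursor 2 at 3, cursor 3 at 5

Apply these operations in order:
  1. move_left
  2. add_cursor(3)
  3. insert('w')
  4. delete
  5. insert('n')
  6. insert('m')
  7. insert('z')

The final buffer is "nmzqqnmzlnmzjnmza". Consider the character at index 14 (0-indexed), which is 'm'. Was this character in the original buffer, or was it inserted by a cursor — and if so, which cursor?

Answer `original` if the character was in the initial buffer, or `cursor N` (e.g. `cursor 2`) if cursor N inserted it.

Answer: cursor 3

Derivation:
After op 1 (move_left): buffer="qqlja" (len 5), cursors c1@0 c2@2 c3@4, authorship .....
After op 2 (add_cursor(3)): buffer="qqlja" (len 5), cursors c1@0 c2@2 c4@3 c3@4, authorship .....
After op 3 (insert('w')): buffer="wqqwlwjwa" (len 9), cursors c1@1 c2@4 c4@6 c3@8, authorship 1..2.4.3.
After op 4 (delete): buffer="qqlja" (len 5), cursors c1@0 c2@2 c4@3 c3@4, authorship .....
After op 5 (insert('n')): buffer="nqqnlnjna" (len 9), cursors c1@1 c2@4 c4@6 c3@8, authorship 1..2.4.3.
After op 6 (insert('m')): buffer="nmqqnmlnmjnma" (len 13), cursors c1@2 c2@6 c4@9 c3@12, authorship 11..22.44.33.
After op 7 (insert('z')): buffer="nmzqqnmzlnmzjnmza" (len 17), cursors c1@3 c2@8 c4@12 c3@16, authorship 111..222.444.333.
Authorship (.=original, N=cursor N): 1 1 1 . . 2 2 2 . 4 4 4 . 3 3 3 .
Index 14: author = 3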